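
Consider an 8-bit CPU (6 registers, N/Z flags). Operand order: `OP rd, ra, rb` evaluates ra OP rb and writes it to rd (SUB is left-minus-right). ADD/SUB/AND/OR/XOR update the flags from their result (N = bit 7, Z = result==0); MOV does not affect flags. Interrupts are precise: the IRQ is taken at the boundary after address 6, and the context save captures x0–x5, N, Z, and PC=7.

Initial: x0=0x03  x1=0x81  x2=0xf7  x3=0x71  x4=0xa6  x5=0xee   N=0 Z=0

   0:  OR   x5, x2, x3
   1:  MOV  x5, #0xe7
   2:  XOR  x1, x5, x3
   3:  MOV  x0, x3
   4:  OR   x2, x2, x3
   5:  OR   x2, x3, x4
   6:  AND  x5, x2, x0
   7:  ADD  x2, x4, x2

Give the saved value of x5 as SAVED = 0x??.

SAVED = 0x71

after  0: x0=0x03 x1=0x81 x2=0xf7 x3=0x71 x4=0xa6 x5=0xf7  N=1 Z=0
after  1: x0=0x03 x1=0x81 x2=0xf7 x3=0x71 x4=0xa6 x5=0xe7  N=1 Z=0
after  2: x0=0x03 x1=0x96 x2=0xf7 x3=0x71 x4=0xa6 x5=0xe7  N=1 Z=0
after  3: x0=0x71 x1=0x96 x2=0xf7 x3=0x71 x4=0xa6 x5=0xe7  N=1 Z=0
after  4: x0=0x71 x1=0x96 x2=0xf7 x3=0x71 x4=0xa6 x5=0xe7  N=1 Z=0
after  5: x0=0x71 x1=0x96 x2=0xf7 x3=0x71 x4=0xa6 x5=0xe7  N=1 Z=0
after  6: x0=0x71 x1=0x96 x2=0xf7 x3=0x71 x4=0xa6 x5=0x71  N=0 Z=0
-- IRQ taken; context saved, return-PC = 7 --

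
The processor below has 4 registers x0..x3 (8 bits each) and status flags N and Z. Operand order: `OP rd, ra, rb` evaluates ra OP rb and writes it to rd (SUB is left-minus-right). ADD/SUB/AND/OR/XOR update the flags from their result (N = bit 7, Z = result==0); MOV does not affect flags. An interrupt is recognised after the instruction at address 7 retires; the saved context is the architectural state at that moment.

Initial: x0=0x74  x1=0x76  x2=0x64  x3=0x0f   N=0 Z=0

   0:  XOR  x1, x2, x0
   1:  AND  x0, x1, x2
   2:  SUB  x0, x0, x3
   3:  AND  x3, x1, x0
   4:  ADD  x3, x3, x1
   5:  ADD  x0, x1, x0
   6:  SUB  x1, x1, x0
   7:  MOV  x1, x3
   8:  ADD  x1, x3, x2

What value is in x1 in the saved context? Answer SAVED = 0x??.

after  0: x0=0x74 x1=0x10 x2=0x64 x3=0x0f  N=0 Z=0
after  1: x0=0x00 x1=0x10 x2=0x64 x3=0x0f  N=0 Z=1
after  2: x0=0xf1 x1=0x10 x2=0x64 x3=0x0f  N=1 Z=0
after  3: x0=0xf1 x1=0x10 x2=0x64 x3=0x10  N=0 Z=0
after  4: x0=0xf1 x1=0x10 x2=0x64 x3=0x20  N=0 Z=0
after  5: x0=0x01 x1=0x10 x2=0x64 x3=0x20  N=0 Z=0
after  6: x0=0x01 x1=0x0f x2=0x64 x3=0x20  N=0 Z=0
after  7: x0=0x01 x1=0x20 x2=0x64 x3=0x20  N=0 Z=0
-- IRQ taken; context saved, return-PC = 8 --

SAVED = 0x20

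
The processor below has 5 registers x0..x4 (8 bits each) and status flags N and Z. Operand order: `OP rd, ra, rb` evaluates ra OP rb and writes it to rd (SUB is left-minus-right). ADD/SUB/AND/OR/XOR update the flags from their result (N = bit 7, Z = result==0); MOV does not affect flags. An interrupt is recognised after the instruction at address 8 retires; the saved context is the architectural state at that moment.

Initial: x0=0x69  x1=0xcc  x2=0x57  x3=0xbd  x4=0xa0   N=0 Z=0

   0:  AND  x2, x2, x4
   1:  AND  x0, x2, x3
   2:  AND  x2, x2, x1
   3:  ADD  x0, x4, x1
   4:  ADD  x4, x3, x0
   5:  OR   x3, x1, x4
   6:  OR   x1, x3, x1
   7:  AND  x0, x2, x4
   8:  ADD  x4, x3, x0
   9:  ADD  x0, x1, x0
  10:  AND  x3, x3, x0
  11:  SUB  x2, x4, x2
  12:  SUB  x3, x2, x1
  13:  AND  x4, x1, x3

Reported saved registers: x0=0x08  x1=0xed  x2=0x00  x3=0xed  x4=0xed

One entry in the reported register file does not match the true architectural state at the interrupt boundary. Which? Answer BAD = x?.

BAD = x0

after  0: x0=0x69 x1=0xcc x2=0x00 x3=0xbd x4=0xa0  N=0 Z=1
after  1: x0=0x00 x1=0xcc x2=0x00 x3=0xbd x4=0xa0  N=0 Z=1
after  2: x0=0x00 x1=0xcc x2=0x00 x3=0xbd x4=0xa0  N=0 Z=1
after  3: x0=0x6c x1=0xcc x2=0x00 x3=0xbd x4=0xa0  N=0 Z=0
after  4: x0=0x6c x1=0xcc x2=0x00 x3=0xbd x4=0x29  N=0 Z=0
after  5: x0=0x6c x1=0xcc x2=0x00 x3=0xed x4=0x29  N=1 Z=0
after  6: x0=0x6c x1=0xed x2=0x00 x3=0xed x4=0x29  N=1 Z=0
after  7: x0=0x00 x1=0xed x2=0x00 x3=0xed x4=0x29  N=0 Z=1
after  8: x0=0x00 x1=0xed x2=0x00 x3=0xed x4=0xed  N=1 Z=0
-- IRQ taken; context saved, return-PC = 9 --
mismatch: x0: reported 0x08 vs actual 0x00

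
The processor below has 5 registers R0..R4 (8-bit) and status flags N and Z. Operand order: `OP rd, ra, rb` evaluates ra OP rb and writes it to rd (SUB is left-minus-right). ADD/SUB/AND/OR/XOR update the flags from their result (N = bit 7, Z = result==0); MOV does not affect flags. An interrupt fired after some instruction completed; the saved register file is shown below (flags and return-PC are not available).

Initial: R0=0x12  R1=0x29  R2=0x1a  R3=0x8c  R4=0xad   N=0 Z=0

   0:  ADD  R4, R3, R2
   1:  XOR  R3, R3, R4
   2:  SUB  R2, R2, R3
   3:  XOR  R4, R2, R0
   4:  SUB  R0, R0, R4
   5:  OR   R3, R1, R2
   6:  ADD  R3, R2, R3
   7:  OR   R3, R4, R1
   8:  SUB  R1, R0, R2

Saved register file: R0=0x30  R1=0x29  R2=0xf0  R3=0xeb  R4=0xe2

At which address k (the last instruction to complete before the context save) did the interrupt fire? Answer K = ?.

after  0: R0=0x12 R1=0x29 R2=0x1a R3=0x8c R4=0xa6  N=1 Z=0
after  1: R0=0x12 R1=0x29 R2=0x1a R3=0x2a R4=0xa6  N=0 Z=0
after  2: R0=0x12 R1=0x29 R2=0xf0 R3=0x2a R4=0xa6  N=1 Z=0
after  3: R0=0x12 R1=0x29 R2=0xf0 R3=0x2a R4=0xe2  N=1 Z=0
after  4: R0=0x30 R1=0x29 R2=0xf0 R3=0x2a R4=0xe2  N=0 Z=0
after  5: R0=0x30 R1=0x29 R2=0xf0 R3=0xf9 R4=0xe2  N=1 Z=0
after  6: R0=0x30 R1=0x29 R2=0xf0 R3=0xe9 R4=0xe2  N=1 Z=0
after  7: R0=0x30 R1=0x29 R2=0xf0 R3=0xeb R4=0xe2  N=1 Z=0
-- IRQ taken; context saved, return-PC = 8 --

K = 7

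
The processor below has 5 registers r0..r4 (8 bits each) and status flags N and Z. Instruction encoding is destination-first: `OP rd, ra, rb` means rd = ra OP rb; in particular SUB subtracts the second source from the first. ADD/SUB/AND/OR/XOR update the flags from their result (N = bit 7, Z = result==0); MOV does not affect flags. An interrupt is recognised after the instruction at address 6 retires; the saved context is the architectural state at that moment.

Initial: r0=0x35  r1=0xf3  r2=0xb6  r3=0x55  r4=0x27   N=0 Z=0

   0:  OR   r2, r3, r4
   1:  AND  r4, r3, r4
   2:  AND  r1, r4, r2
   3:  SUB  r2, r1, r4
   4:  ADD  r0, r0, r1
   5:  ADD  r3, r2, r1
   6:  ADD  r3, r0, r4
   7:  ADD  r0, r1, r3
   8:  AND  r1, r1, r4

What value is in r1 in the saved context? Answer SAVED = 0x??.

SAVED = 0x05

after  0: r0=0x35 r1=0xf3 r2=0x77 r3=0x55 r4=0x27  N=0 Z=0
after  1: r0=0x35 r1=0xf3 r2=0x77 r3=0x55 r4=0x05  N=0 Z=0
after  2: r0=0x35 r1=0x05 r2=0x77 r3=0x55 r4=0x05  N=0 Z=0
after  3: r0=0x35 r1=0x05 r2=0x00 r3=0x55 r4=0x05  N=0 Z=1
after  4: r0=0x3a r1=0x05 r2=0x00 r3=0x55 r4=0x05  N=0 Z=0
after  5: r0=0x3a r1=0x05 r2=0x00 r3=0x05 r4=0x05  N=0 Z=0
after  6: r0=0x3a r1=0x05 r2=0x00 r3=0x3f r4=0x05  N=0 Z=0
-- IRQ taken; context saved, return-PC = 7 --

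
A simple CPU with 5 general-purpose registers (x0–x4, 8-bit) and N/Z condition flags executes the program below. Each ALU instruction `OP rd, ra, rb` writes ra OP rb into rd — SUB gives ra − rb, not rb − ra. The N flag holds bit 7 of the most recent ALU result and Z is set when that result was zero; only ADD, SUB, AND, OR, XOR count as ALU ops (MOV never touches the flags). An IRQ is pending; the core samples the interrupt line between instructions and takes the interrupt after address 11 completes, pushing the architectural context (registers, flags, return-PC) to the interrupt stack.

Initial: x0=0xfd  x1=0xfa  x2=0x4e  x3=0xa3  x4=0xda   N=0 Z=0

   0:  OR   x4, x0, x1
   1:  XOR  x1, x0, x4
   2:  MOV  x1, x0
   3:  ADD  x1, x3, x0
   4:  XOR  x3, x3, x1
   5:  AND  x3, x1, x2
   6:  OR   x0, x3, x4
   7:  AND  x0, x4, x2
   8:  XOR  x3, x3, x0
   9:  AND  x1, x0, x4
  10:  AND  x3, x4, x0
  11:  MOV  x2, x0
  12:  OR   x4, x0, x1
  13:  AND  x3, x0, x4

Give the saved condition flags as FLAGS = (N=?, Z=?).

after  0: x0=0xfd x1=0xfa x2=0x4e x3=0xa3 x4=0xff  N=1 Z=0
after  1: x0=0xfd x1=0x02 x2=0x4e x3=0xa3 x4=0xff  N=0 Z=0
after  2: x0=0xfd x1=0xfd x2=0x4e x3=0xa3 x4=0xff  N=0 Z=0
after  3: x0=0xfd x1=0xa0 x2=0x4e x3=0xa3 x4=0xff  N=1 Z=0
after  4: x0=0xfd x1=0xa0 x2=0x4e x3=0x03 x4=0xff  N=0 Z=0
after  5: x0=0xfd x1=0xa0 x2=0x4e x3=0x00 x4=0xff  N=0 Z=1
after  6: x0=0xff x1=0xa0 x2=0x4e x3=0x00 x4=0xff  N=1 Z=0
after  7: x0=0x4e x1=0xa0 x2=0x4e x3=0x00 x4=0xff  N=0 Z=0
after  8: x0=0x4e x1=0xa0 x2=0x4e x3=0x4e x4=0xff  N=0 Z=0
after  9: x0=0x4e x1=0x4e x2=0x4e x3=0x4e x4=0xff  N=0 Z=0
after 10: x0=0x4e x1=0x4e x2=0x4e x3=0x4e x4=0xff  N=0 Z=0
after 11: x0=0x4e x1=0x4e x2=0x4e x3=0x4e x4=0xff  N=0 Z=0
-- IRQ taken; context saved, return-PC = 12 --

FLAGS = (N=0, Z=0)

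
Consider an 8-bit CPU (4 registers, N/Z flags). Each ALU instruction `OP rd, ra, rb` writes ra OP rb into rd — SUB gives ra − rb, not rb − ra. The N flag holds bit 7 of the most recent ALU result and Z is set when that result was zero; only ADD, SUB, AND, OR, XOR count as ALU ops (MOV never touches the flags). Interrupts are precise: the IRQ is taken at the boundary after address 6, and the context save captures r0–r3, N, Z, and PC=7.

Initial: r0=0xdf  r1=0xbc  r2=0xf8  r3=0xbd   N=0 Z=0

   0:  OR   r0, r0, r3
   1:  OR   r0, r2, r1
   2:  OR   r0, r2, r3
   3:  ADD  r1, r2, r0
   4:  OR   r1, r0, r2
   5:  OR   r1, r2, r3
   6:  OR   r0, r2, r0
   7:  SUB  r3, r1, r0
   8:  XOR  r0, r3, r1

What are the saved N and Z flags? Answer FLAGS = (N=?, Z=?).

FLAGS = (N=1, Z=0)

after  0: r0=0xff r1=0xbc r2=0xf8 r3=0xbd  N=1 Z=0
after  1: r0=0xfc r1=0xbc r2=0xf8 r3=0xbd  N=1 Z=0
after  2: r0=0xfd r1=0xbc r2=0xf8 r3=0xbd  N=1 Z=0
after  3: r0=0xfd r1=0xf5 r2=0xf8 r3=0xbd  N=1 Z=0
after  4: r0=0xfd r1=0xfd r2=0xf8 r3=0xbd  N=1 Z=0
after  5: r0=0xfd r1=0xfd r2=0xf8 r3=0xbd  N=1 Z=0
after  6: r0=0xfd r1=0xfd r2=0xf8 r3=0xbd  N=1 Z=0
-- IRQ taken; context saved, return-PC = 7 --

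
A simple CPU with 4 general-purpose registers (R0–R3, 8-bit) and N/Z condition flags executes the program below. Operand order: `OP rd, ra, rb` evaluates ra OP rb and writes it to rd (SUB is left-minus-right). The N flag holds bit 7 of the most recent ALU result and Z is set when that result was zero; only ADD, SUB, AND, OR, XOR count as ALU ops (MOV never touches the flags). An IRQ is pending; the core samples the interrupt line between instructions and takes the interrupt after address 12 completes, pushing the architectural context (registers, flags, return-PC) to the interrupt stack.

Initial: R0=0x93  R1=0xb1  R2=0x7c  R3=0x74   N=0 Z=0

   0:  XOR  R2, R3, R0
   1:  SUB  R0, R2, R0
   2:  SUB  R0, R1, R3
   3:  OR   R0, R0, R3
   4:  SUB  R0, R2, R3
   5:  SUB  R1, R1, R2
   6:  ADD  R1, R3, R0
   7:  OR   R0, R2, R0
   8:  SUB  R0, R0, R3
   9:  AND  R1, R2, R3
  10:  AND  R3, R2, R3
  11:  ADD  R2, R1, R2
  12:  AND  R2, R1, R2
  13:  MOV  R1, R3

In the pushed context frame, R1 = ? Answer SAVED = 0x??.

after  0: R0=0x93 R1=0xb1 R2=0xe7 R3=0x74  N=1 Z=0
after  1: R0=0x54 R1=0xb1 R2=0xe7 R3=0x74  N=0 Z=0
after  2: R0=0x3d R1=0xb1 R2=0xe7 R3=0x74  N=0 Z=0
after  3: R0=0x7d R1=0xb1 R2=0xe7 R3=0x74  N=0 Z=0
after  4: R0=0x73 R1=0xb1 R2=0xe7 R3=0x74  N=0 Z=0
after  5: R0=0x73 R1=0xca R2=0xe7 R3=0x74  N=1 Z=0
after  6: R0=0x73 R1=0xe7 R2=0xe7 R3=0x74  N=1 Z=0
after  7: R0=0xf7 R1=0xe7 R2=0xe7 R3=0x74  N=1 Z=0
after  8: R0=0x83 R1=0xe7 R2=0xe7 R3=0x74  N=1 Z=0
after  9: R0=0x83 R1=0x64 R2=0xe7 R3=0x74  N=0 Z=0
after 10: R0=0x83 R1=0x64 R2=0xe7 R3=0x64  N=0 Z=0
after 11: R0=0x83 R1=0x64 R2=0x4b R3=0x64  N=0 Z=0
after 12: R0=0x83 R1=0x64 R2=0x40 R3=0x64  N=0 Z=0
-- IRQ taken; context saved, return-PC = 13 --

SAVED = 0x64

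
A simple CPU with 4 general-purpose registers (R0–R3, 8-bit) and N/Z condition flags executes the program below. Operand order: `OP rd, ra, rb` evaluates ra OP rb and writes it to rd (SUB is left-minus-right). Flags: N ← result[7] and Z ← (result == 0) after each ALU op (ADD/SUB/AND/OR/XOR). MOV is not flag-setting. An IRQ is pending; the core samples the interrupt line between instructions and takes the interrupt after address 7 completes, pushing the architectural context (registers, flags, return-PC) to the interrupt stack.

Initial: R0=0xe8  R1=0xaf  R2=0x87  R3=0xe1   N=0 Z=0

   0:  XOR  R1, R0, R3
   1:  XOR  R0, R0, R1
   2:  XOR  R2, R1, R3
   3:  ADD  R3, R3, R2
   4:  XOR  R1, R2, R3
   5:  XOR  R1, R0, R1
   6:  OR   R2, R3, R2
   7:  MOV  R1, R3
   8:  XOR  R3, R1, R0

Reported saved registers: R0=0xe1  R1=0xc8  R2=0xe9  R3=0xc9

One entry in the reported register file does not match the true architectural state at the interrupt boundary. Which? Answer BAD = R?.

after  0: R0=0xe8 R1=0x09 R2=0x87 R3=0xe1  N=0 Z=0
after  1: R0=0xe1 R1=0x09 R2=0x87 R3=0xe1  N=1 Z=0
after  2: R0=0xe1 R1=0x09 R2=0xe8 R3=0xe1  N=1 Z=0
after  3: R0=0xe1 R1=0x09 R2=0xe8 R3=0xc9  N=1 Z=0
after  4: R0=0xe1 R1=0x21 R2=0xe8 R3=0xc9  N=0 Z=0
after  5: R0=0xe1 R1=0xc0 R2=0xe8 R3=0xc9  N=1 Z=0
after  6: R0=0xe1 R1=0xc0 R2=0xe9 R3=0xc9  N=1 Z=0
after  7: R0=0xe1 R1=0xc9 R2=0xe9 R3=0xc9  N=1 Z=0
-- IRQ taken; context saved, return-PC = 8 --
mismatch: R1: reported 0xc8 vs actual 0xc9

BAD = R1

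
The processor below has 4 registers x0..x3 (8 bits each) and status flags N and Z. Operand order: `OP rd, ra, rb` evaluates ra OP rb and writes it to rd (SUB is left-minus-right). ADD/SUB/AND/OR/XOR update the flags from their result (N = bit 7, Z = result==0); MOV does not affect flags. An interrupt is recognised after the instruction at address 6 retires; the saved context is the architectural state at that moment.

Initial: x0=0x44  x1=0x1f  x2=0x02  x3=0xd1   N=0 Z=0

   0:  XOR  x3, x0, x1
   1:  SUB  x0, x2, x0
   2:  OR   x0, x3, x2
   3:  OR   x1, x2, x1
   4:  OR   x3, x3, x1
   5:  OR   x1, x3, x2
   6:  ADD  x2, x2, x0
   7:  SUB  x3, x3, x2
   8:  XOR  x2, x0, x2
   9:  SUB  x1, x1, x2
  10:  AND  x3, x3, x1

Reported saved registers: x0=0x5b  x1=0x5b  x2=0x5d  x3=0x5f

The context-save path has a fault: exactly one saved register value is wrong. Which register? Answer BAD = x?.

after  0: x0=0x44 x1=0x1f x2=0x02 x3=0x5b  N=0 Z=0
after  1: x0=0xbe x1=0x1f x2=0x02 x3=0x5b  N=1 Z=0
after  2: x0=0x5b x1=0x1f x2=0x02 x3=0x5b  N=0 Z=0
after  3: x0=0x5b x1=0x1f x2=0x02 x3=0x5b  N=0 Z=0
after  4: x0=0x5b x1=0x1f x2=0x02 x3=0x5f  N=0 Z=0
after  5: x0=0x5b x1=0x5f x2=0x02 x3=0x5f  N=0 Z=0
after  6: x0=0x5b x1=0x5f x2=0x5d x3=0x5f  N=0 Z=0
-- IRQ taken; context saved, return-PC = 7 --
mismatch: x1: reported 0x5b vs actual 0x5f

BAD = x1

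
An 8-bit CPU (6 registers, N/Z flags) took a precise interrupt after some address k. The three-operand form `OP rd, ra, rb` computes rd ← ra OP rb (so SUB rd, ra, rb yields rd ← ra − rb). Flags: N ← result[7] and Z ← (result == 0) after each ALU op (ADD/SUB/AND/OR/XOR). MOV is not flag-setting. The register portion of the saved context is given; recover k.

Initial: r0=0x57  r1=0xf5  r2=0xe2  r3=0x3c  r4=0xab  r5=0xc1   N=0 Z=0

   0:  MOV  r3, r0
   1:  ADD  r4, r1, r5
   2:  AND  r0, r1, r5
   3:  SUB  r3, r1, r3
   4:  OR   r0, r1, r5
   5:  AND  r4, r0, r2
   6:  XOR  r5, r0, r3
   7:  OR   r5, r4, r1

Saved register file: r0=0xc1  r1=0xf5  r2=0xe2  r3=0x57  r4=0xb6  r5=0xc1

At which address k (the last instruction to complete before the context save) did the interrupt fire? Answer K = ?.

K = 2

after  0: r0=0x57 r1=0xf5 r2=0xe2 r3=0x57 r4=0xab r5=0xc1  N=0 Z=0
after  1: r0=0x57 r1=0xf5 r2=0xe2 r3=0x57 r4=0xb6 r5=0xc1  N=1 Z=0
after  2: r0=0xc1 r1=0xf5 r2=0xe2 r3=0x57 r4=0xb6 r5=0xc1  N=1 Z=0
-- IRQ taken; context saved, return-PC = 3 --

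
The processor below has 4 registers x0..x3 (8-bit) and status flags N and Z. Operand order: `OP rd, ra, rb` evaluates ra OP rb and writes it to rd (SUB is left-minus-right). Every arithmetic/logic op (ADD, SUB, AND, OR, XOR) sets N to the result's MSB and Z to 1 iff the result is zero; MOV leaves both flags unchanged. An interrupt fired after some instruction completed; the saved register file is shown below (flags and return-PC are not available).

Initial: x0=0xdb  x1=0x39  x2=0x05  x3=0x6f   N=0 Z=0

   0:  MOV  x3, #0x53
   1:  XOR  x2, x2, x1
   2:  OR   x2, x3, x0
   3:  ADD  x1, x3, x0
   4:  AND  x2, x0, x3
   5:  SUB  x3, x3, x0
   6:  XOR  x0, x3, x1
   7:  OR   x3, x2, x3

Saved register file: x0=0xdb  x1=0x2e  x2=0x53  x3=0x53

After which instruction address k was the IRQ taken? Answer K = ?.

K = 4

after  0: x0=0xdb x1=0x39 x2=0x05 x3=0x53  N=0 Z=0
after  1: x0=0xdb x1=0x39 x2=0x3c x3=0x53  N=0 Z=0
after  2: x0=0xdb x1=0x39 x2=0xdb x3=0x53  N=1 Z=0
after  3: x0=0xdb x1=0x2e x2=0xdb x3=0x53  N=0 Z=0
after  4: x0=0xdb x1=0x2e x2=0x53 x3=0x53  N=0 Z=0
-- IRQ taken; context saved, return-PC = 5 --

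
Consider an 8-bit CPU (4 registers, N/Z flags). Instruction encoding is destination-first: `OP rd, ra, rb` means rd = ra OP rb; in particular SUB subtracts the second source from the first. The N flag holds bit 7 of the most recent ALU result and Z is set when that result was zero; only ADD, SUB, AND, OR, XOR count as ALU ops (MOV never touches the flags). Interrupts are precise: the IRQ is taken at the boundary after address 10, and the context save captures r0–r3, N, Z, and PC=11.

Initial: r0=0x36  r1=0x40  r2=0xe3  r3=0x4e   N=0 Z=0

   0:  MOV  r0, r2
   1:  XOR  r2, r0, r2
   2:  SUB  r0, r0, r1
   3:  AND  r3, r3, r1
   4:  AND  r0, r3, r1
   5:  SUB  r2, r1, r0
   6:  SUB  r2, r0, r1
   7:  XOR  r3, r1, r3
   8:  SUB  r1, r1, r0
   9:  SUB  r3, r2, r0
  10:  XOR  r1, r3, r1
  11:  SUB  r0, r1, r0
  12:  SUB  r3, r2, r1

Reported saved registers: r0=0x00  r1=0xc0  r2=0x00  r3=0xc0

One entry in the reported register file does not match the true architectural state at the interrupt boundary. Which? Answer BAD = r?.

after  0: r0=0xe3 r1=0x40 r2=0xe3 r3=0x4e  N=0 Z=0
after  1: r0=0xe3 r1=0x40 r2=0x00 r3=0x4e  N=0 Z=1
after  2: r0=0xa3 r1=0x40 r2=0x00 r3=0x4e  N=1 Z=0
after  3: r0=0xa3 r1=0x40 r2=0x00 r3=0x40  N=0 Z=0
after  4: r0=0x40 r1=0x40 r2=0x00 r3=0x40  N=0 Z=0
after  5: r0=0x40 r1=0x40 r2=0x00 r3=0x40  N=0 Z=1
after  6: r0=0x40 r1=0x40 r2=0x00 r3=0x40  N=0 Z=1
after  7: r0=0x40 r1=0x40 r2=0x00 r3=0x00  N=0 Z=1
after  8: r0=0x40 r1=0x00 r2=0x00 r3=0x00  N=0 Z=1
after  9: r0=0x40 r1=0x00 r2=0x00 r3=0xc0  N=1 Z=0
after 10: r0=0x40 r1=0xc0 r2=0x00 r3=0xc0  N=1 Z=0
-- IRQ taken; context saved, return-PC = 11 --
mismatch: r0: reported 0x00 vs actual 0x40

BAD = r0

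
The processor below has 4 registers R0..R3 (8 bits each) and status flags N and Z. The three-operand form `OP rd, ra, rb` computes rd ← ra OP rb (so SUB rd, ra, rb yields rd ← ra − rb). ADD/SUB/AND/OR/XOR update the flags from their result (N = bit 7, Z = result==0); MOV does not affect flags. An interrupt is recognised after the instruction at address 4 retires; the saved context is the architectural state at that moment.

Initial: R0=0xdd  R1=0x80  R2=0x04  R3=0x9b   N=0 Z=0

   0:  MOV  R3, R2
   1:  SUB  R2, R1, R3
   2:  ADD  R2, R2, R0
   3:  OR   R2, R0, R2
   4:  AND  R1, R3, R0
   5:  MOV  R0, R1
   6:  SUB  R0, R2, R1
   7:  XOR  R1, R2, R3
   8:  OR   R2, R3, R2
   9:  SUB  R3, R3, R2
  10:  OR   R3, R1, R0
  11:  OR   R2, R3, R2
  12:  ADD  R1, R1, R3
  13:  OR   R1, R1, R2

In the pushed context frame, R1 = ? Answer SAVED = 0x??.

after  0: R0=0xdd R1=0x80 R2=0x04 R3=0x04  N=0 Z=0
after  1: R0=0xdd R1=0x80 R2=0x7c R3=0x04  N=0 Z=0
after  2: R0=0xdd R1=0x80 R2=0x59 R3=0x04  N=0 Z=0
after  3: R0=0xdd R1=0x80 R2=0xdd R3=0x04  N=1 Z=0
after  4: R0=0xdd R1=0x04 R2=0xdd R3=0x04  N=0 Z=0
-- IRQ taken; context saved, return-PC = 5 --

SAVED = 0x04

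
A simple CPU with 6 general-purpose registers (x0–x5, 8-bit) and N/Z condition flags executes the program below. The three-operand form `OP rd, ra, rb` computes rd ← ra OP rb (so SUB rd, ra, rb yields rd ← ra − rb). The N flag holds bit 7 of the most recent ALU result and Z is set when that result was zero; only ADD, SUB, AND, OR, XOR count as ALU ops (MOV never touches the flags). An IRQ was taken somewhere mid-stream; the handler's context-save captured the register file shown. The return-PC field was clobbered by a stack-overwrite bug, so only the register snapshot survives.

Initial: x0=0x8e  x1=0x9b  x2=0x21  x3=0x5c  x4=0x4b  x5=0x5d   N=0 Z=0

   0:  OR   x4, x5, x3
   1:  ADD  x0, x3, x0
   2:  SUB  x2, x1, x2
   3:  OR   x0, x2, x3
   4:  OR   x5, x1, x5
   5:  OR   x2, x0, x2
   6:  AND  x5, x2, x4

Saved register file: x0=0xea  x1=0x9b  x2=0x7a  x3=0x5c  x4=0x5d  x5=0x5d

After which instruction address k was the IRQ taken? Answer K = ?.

K = 2

after  0: x0=0x8e x1=0x9b x2=0x21 x3=0x5c x4=0x5d x5=0x5d  N=0 Z=0
after  1: x0=0xea x1=0x9b x2=0x21 x3=0x5c x4=0x5d x5=0x5d  N=1 Z=0
after  2: x0=0xea x1=0x9b x2=0x7a x3=0x5c x4=0x5d x5=0x5d  N=0 Z=0
-- IRQ taken; context saved, return-PC = 3 --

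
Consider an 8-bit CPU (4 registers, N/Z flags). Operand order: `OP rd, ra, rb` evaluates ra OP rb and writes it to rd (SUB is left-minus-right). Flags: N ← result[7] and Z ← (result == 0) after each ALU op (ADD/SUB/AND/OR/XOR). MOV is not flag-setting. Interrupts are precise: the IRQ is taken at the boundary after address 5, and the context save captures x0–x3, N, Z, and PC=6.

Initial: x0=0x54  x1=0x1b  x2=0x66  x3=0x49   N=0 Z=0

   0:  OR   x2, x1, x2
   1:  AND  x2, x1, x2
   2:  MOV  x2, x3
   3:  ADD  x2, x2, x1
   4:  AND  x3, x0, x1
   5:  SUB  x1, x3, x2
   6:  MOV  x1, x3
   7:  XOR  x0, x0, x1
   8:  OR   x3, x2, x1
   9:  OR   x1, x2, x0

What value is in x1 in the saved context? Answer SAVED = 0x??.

SAVED = 0xac

after  0: x0=0x54 x1=0x1b x2=0x7f x3=0x49  N=0 Z=0
after  1: x0=0x54 x1=0x1b x2=0x1b x3=0x49  N=0 Z=0
after  2: x0=0x54 x1=0x1b x2=0x49 x3=0x49  N=0 Z=0
after  3: x0=0x54 x1=0x1b x2=0x64 x3=0x49  N=0 Z=0
after  4: x0=0x54 x1=0x1b x2=0x64 x3=0x10  N=0 Z=0
after  5: x0=0x54 x1=0xac x2=0x64 x3=0x10  N=1 Z=0
-- IRQ taken; context saved, return-PC = 6 --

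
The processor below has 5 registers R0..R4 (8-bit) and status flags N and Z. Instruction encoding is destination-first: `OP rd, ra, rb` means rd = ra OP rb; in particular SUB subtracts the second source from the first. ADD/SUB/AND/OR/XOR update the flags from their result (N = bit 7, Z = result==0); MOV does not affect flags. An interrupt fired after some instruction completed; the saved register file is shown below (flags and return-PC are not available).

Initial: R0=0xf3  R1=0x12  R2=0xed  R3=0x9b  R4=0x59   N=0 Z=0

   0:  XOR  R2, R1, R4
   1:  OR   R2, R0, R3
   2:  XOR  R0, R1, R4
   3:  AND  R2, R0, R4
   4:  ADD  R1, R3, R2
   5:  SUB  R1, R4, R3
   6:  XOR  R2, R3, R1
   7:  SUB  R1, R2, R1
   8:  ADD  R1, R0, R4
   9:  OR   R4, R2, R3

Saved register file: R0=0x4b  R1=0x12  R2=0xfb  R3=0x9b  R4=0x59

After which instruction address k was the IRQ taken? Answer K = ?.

K = 2

after  0: R0=0xf3 R1=0x12 R2=0x4b R3=0x9b R4=0x59  N=0 Z=0
after  1: R0=0xf3 R1=0x12 R2=0xfb R3=0x9b R4=0x59  N=1 Z=0
after  2: R0=0x4b R1=0x12 R2=0xfb R3=0x9b R4=0x59  N=0 Z=0
-- IRQ taken; context saved, return-PC = 3 --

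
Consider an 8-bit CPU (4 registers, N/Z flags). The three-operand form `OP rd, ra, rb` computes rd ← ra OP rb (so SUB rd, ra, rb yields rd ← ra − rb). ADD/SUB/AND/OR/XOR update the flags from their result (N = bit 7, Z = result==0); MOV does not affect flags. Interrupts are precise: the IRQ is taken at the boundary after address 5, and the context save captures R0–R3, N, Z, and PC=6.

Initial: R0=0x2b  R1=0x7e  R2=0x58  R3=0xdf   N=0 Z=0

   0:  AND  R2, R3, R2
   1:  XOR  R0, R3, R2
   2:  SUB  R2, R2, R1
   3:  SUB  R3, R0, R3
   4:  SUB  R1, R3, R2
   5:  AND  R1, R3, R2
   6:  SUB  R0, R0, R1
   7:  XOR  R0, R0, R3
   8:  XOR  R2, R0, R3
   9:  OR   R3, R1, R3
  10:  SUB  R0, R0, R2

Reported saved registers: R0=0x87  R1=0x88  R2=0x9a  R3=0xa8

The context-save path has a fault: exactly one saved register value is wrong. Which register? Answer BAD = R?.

BAD = R2

after  0: R0=0x2b R1=0x7e R2=0x58 R3=0xdf  N=0 Z=0
after  1: R0=0x87 R1=0x7e R2=0x58 R3=0xdf  N=1 Z=0
after  2: R0=0x87 R1=0x7e R2=0xda R3=0xdf  N=1 Z=0
after  3: R0=0x87 R1=0x7e R2=0xda R3=0xa8  N=1 Z=0
after  4: R0=0x87 R1=0xce R2=0xda R3=0xa8  N=1 Z=0
after  5: R0=0x87 R1=0x88 R2=0xda R3=0xa8  N=1 Z=0
-- IRQ taken; context saved, return-PC = 6 --
mismatch: R2: reported 0x9a vs actual 0xda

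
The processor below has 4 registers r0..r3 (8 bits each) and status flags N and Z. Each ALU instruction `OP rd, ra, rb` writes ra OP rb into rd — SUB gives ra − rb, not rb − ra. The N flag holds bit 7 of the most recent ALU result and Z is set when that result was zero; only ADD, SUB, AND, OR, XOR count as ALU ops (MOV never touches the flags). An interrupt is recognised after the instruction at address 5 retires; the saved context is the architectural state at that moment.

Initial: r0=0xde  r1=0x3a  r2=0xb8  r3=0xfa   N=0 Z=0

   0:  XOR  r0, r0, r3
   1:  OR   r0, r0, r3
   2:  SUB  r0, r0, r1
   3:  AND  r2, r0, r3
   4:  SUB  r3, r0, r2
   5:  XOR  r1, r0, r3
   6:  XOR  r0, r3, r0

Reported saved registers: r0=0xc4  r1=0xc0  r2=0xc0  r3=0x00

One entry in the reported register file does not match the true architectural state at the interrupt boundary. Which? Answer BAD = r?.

BAD = r3

after  0: r0=0x24 r1=0x3a r2=0xb8 r3=0xfa  N=0 Z=0
after  1: r0=0xfe r1=0x3a r2=0xb8 r3=0xfa  N=1 Z=0
after  2: r0=0xc4 r1=0x3a r2=0xb8 r3=0xfa  N=1 Z=0
after  3: r0=0xc4 r1=0x3a r2=0xc0 r3=0xfa  N=1 Z=0
after  4: r0=0xc4 r1=0x3a r2=0xc0 r3=0x04  N=0 Z=0
after  5: r0=0xc4 r1=0xc0 r2=0xc0 r3=0x04  N=1 Z=0
-- IRQ taken; context saved, return-PC = 6 --
mismatch: r3: reported 0x00 vs actual 0x04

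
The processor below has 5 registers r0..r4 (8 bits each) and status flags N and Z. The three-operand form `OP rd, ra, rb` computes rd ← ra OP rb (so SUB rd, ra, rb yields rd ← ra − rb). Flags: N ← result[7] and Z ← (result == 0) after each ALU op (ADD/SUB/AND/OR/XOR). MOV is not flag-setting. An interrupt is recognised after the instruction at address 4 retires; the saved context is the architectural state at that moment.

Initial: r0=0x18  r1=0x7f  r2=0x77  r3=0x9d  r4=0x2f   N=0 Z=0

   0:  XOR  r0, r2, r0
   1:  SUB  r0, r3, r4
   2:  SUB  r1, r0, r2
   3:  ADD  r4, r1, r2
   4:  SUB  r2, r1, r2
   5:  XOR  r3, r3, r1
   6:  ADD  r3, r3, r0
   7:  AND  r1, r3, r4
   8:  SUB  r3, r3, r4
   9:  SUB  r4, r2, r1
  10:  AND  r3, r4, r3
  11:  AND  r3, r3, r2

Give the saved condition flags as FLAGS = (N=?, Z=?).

FLAGS = (N=1, Z=0)

after  0: r0=0x6f r1=0x7f r2=0x77 r3=0x9d r4=0x2f  N=0 Z=0
after  1: r0=0x6e r1=0x7f r2=0x77 r3=0x9d r4=0x2f  N=0 Z=0
after  2: r0=0x6e r1=0xf7 r2=0x77 r3=0x9d r4=0x2f  N=1 Z=0
after  3: r0=0x6e r1=0xf7 r2=0x77 r3=0x9d r4=0x6e  N=0 Z=0
after  4: r0=0x6e r1=0xf7 r2=0x80 r3=0x9d r4=0x6e  N=1 Z=0
-- IRQ taken; context saved, return-PC = 5 --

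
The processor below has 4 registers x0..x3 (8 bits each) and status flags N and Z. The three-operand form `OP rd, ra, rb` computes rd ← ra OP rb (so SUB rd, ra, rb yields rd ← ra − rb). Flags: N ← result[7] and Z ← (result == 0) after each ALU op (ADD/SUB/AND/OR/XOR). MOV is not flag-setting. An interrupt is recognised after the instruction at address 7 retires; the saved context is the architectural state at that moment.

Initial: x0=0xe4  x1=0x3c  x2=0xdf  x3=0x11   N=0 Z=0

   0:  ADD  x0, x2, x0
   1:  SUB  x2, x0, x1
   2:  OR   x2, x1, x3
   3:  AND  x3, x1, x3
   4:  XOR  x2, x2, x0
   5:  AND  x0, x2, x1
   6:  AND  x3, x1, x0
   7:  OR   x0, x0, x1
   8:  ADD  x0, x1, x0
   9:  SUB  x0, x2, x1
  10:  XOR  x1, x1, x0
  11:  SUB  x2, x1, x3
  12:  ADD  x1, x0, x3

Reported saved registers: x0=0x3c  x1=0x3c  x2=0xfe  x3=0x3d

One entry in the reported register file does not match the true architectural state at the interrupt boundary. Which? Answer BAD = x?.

BAD = x3

after  0: x0=0xc3 x1=0x3c x2=0xdf x3=0x11  N=1 Z=0
after  1: x0=0xc3 x1=0x3c x2=0x87 x3=0x11  N=1 Z=0
after  2: x0=0xc3 x1=0x3c x2=0x3d x3=0x11  N=0 Z=0
after  3: x0=0xc3 x1=0x3c x2=0x3d x3=0x10  N=0 Z=0
after  4: x0=0xc3 x1=0x3c x2=0xfe x3=0x10  N=1 Z=0
after  5: x0=0x3c x1=0x3c x2=0xfe x3=0x10  N=0 Z=0
after  6: x0=0x3c x1=0x3c x2=0xfe x3=0x3c  N=0 Z=0
after  7: x0=0x3c x1=0x3c x2=0xfe x3=0x3c  N=0 Z=0
-- IRQ taken; context saved, return-PC = 8 --
mismatch: x3: reported 0x3d vs actual 0x3c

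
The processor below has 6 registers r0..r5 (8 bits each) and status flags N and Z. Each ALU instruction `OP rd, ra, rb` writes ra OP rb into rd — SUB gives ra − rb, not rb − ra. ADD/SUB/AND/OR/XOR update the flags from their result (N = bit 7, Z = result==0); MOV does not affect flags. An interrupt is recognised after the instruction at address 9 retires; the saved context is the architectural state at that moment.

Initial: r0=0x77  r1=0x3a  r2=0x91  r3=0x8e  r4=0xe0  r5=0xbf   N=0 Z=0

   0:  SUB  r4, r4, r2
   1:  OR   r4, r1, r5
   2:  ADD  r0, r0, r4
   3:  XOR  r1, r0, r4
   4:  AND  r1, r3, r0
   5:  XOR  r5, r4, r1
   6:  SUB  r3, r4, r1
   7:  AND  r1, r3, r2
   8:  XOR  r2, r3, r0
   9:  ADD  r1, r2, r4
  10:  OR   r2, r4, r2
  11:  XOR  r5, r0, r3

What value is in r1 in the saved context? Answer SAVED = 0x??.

after  0: r0=0x77 r1=0x3a r2=0x91 r3=0x8e r4=0x4f r5=0xbf  N=0 Z=0
after  1: r0=0x77 r1=0x3a r2=0x91 r3=0x8e r4=0xbf r5=0xbf  N=1 Z=0
after  2: r0=0x36 r1=0x3a r2=0x91 r3=0x8e r4=0xbf r5=0xbf  N=0 Z=0
after  3: r0=0x36 r1=0x89 r2=0x91 r3=0x8e r4=0xbf r5=0xbf  N=1 Z=0
after  4: r0=0x36 r1=0x06 r2=0x91 r3=0x8e r4=0xbf r5=0xbf  N=0 Z=0
after  5: r0=0x36 r1=0x06 r2=0x91 r3=0x8e r4=0xbf r5=0xb9  N=1 Z=0
after  6: r0=0x36 r1=0x06 r2=0x91 r3=0xb9 r4=0xbf r5=0xb9  N=1 Z=0
after  7: r0=0x36 r1=0x91 r2=0x91 r3=0xb9 r4=0xbf r5=0xb9  N=1 Z=0
after  8: r0=0x36 r1=0x91 r2=0x8f r3=0xb9 r4=0xbf r5=0xb9  N=1 Z=0
after  9: r0=0x36 r1=0x4e r2=0x8f r3=0xb9 r4=0xbf r5=0xb9  N=0 Z=0
-- IRQ taken; context saved, return-PC = 10 --

SAVED = 0x4e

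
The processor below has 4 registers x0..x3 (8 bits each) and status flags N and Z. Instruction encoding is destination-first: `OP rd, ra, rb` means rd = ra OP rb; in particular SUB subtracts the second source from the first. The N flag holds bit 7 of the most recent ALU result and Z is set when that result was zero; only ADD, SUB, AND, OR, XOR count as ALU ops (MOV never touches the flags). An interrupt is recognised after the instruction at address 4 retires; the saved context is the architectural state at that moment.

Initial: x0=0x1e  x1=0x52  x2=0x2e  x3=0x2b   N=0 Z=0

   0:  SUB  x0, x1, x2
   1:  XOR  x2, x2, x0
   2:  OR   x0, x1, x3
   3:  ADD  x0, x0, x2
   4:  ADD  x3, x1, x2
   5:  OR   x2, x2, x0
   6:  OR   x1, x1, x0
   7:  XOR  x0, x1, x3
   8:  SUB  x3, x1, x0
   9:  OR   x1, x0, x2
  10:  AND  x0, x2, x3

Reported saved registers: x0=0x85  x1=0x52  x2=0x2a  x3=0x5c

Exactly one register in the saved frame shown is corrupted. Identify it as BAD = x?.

after  0: x0=0x24 x1=0x52 x2=0x2e x3=0x2b  N=0 Z=0
after  1: x0=0x24 x1=0x52 x2=0x0a x3=0x2b  N=0 Z=0
after  2: x0=0x7b x1=0x52 x2=0x0a x3=0x2b  N=0 Z=0
after  3: x0=0x85 x1=0x52 x2=0x0a x3=0x2b  N=1 Z=0
after  4: x0=0x85 x1=0x52 x2=0x0a x3=0x5c  N=0 Z=0
-- IRQ taken; context saved, return-PC = 5 --
mismatch: x2: reported 0x2a vs actual 0x0a

BAD = x2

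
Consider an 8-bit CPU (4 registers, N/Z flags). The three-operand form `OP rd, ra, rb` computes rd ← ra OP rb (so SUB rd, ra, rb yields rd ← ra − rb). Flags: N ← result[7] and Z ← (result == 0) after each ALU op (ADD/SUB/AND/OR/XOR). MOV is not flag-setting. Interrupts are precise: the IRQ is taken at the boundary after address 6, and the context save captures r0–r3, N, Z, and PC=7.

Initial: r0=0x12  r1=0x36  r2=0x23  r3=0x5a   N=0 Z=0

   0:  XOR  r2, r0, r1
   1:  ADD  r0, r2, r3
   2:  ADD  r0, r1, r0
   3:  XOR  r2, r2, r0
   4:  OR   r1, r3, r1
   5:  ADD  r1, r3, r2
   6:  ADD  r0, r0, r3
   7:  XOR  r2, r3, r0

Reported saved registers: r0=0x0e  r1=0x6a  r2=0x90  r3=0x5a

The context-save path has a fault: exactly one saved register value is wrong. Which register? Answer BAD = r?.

BAD = r1

after  0: r0=0x12 r1=0x36 r2=0x24 r3=0x5a  N=0 Z=0
after  1: r0=0x7e r1=0x36 r2=0x24 r3=0x5a  N=0 Z=0
after  2: r0=0xb4 r1=0x36 r2=0x24 r3=0x5a  N=1 Z=0
after  3: r0=0xb4 r1=0x36 r2=0x90 r3=0x5a  N=1 Z=0
after  4: r0=0xb4 r1=0x7e r2=0x90 r3=0x5a  N=0 Z=0
after  5: r0=0xb4 r1=0xea r2=0x90 r3=0x5a  N=1 Z=0
after  6: r0=0x0e r1=0xea r2=0x90 r3=0x5a  N=0 Z=0
-- IRQ taken; context saved, return-PC = 7 --
mismatch: r1: reported 0x6a vs actual 0xea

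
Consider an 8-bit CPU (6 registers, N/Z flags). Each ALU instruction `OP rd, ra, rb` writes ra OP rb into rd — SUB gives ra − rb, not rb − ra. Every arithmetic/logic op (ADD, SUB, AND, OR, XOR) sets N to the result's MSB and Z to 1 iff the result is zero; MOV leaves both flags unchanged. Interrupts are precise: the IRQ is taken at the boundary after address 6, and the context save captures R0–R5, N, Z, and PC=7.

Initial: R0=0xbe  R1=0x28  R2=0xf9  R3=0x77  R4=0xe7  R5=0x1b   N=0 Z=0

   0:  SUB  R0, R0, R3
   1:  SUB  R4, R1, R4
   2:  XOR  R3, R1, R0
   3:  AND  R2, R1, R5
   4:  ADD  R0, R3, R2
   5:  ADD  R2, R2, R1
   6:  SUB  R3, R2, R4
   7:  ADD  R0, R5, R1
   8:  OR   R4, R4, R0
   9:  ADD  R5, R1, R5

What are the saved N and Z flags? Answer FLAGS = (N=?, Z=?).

after  0: R0=0x47 R1=0x28 R2=0xf9 R3=0x77 R4=0xe7 R5=0x1b  N=0 Z=0
after  1: R0=0x47 R1=0x28 R2=0xf9 R3=0x77 R4=0x41 R5=0x1b  N=0 Z=0
after  2: R0=0x47 R1=0x28 R2=0xf9 R3=0x6f R4=0x41 R5=0x1b  N=0 Z=0
after  3: R0=0x47 R1=0x28 R2=0x08 R3=0x6f R4=0x41 R5=0x1b  N=0 Z=0
after  4: R0=0x77 R1=0x28 R2=0x08 R3=0x6f R4=0x41 R5=0x1b  N=0 Z=0
after  5: R0=0x77 R1=0x28 R2=0x30 R3=0x6f R4=0x41 R5=0x1b  N=0 Z=0
after  6: R0=0x77 R1=0x28 R2=0x30 R3=0xef R4=0x41 R5=0x1b  N=1 Z=0
-- IRQ taken; context saved, return-PC = 7 --

FLAGS = (N=1, Z=0)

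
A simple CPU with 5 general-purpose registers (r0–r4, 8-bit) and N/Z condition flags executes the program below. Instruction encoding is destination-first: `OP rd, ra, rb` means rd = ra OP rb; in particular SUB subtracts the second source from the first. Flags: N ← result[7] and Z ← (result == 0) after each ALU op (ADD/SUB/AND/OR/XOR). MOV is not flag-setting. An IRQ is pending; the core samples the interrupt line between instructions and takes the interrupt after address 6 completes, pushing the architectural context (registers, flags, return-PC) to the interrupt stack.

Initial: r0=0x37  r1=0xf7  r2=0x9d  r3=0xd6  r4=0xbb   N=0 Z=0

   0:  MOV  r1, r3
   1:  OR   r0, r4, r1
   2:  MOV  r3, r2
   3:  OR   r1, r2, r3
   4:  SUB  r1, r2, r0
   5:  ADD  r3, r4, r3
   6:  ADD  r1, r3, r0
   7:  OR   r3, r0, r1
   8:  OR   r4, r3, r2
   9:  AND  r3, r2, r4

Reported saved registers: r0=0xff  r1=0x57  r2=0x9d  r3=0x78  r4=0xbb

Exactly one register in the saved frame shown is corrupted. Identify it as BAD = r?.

after  0: r0=0x37 r1=0xd6 r2=0x9d r3=0xd6 r4=0xbb  N=0 Z=0
after  1: r0=0xff r1=0xd6 r2=0x9d r3=0xd6 r4=0xbb  N=1 Z=0
after  2: r0=0xff r1=0xd6 r2=0x9d r3=0x9d r4=0xbb  N=1 Z=0
after  3: r0=0xff r1=0x9d r2=0x9d r3=0x9d r4=0xbb  N=1 Z=0
after  4: r0=0xff r1=0x9e r2=0x9d r3=0x9d r4=0xbb  N=1 Z=0
after  5: r0=0xff r1=0x9e r2=0x9d r3=0x58 r4=0xbb  N=0 Z=0
after  6: r0=0xff r1=0x57 r2=0x9d r3=0x58 r4=0xbb  N=0 Z=0
-- IRQ taken; context saved, return-PC = 7 --
mismatch: r3: reported 0x78 vs actual 0x58

BAD = r3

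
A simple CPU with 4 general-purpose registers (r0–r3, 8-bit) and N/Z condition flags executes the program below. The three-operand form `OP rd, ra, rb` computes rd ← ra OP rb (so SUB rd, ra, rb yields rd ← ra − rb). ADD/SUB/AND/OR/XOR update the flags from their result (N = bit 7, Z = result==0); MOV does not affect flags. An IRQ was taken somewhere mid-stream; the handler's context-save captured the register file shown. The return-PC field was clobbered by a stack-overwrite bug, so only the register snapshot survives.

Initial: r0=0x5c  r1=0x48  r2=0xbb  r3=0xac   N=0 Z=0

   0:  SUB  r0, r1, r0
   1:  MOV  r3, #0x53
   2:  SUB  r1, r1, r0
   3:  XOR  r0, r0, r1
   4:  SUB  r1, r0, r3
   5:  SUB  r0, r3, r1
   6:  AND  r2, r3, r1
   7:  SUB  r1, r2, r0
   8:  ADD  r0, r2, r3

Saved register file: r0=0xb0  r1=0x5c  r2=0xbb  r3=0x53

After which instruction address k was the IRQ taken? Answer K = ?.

K = 3

after  0: r0=0xec r1=0x48 r2=0xbb r3=0xac  N=1 Z=0
after  1: r0=0xec r1=0x48 r2=0xbb r3=0x53  N=1 Z=0
after  2: r0=0xec r1=0x5c r2=0xbb r3=0x53  N=0 Z=0
after  3: r0=0xb0 r1=0x5c r2=0xbb r3=0x53  N=1 Z=0
-- IRQ taken; context saved, return-PC = 4 --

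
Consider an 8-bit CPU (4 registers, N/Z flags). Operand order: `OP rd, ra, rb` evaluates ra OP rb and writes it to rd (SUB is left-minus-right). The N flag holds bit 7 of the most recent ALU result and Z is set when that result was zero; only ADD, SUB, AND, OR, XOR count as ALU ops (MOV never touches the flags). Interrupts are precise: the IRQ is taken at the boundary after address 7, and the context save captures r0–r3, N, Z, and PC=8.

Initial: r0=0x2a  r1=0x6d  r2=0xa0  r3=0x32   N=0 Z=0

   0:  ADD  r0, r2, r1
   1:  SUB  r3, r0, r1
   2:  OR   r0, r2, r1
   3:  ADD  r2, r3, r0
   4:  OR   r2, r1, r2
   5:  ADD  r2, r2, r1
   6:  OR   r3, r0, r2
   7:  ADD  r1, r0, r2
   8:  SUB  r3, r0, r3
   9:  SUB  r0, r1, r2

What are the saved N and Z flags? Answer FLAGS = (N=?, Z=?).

FLAGS = (N=0, Z=0)

after  0: r0=0x0d r1=0x6d r2=0xa0 r3=0x32  N=0 Z=0
after  1: r0=0x0d r1=0x6d r2=0xa0 r3=0xa0  N=1 Z=0
after  2: r0=0xed r1=0x6d r2=0xa0 r3=0xa0  N=1 Z=0
after  3: r0=0xed r1=0x6d r2=0x8d r3=0xa0  N=1 Z=0
after  4: r0=0xed r1=0x6d r2=0xed r3=0xa0  N=1 Z=0
after  5: r0=0xed r1=0x6d r2=0x5a r3=0xa0  N=0 Z=0
after  6: r0=0xed r1=0x6d r2=0x5a r3=0xff  N=1 Z=0
after  7: r0=0xed r1=0x47 r2=0x5a r3=0xff  N=0 Z=0
-- IRQ taken; context saved, return-PC = 8 --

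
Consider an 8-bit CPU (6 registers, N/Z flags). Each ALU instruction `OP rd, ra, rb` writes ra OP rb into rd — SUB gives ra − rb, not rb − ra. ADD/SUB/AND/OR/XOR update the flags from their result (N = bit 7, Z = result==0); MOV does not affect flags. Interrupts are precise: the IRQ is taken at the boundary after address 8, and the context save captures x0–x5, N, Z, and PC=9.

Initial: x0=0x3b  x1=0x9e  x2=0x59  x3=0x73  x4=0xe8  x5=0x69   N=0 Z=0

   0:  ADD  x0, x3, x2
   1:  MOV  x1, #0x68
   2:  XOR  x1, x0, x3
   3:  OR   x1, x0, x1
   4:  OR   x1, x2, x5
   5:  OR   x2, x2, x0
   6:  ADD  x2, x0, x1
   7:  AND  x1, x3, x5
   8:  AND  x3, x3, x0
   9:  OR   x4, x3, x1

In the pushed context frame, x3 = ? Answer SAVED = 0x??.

SAVED = 0x40

after  0: x0=0xcc x1=0x9e x2=0x59 x3=0x73 x4=0xe8 x5=0x69  N=1 Z=0
after  1: x0=0xcc x1=0x68 x2=0x59 x3=0x73 x4=0xe8 x5=0x69  N=1 Z=0
after  2: x0=0xcc x1=0xbf x2=0x59 x3=0x73 x4=0xe8 x5=0x69  N=1 Z=0
after  3: x0=0xcc x1=0xff x2=0x59 x3=0x73 x4=0xe8 x5=0x69  N=1 Z=0
after  4: x0=0xcc x1=0x79 x2=0x59 x3=0x73 x4=0xe8 x5=0x69  N=0 Z=0
after  5: x0=0xcc x1=0x79 x2=0xdd x3=0x73 x4=0xe8 x5=0x69  N=1 Z=0
after  6: x0=0xcc x1=0x79 x2=0x45 x3=0x73 x4=0xe8 x5=0x69  N=0 Z=0
after  7: x0=0xcc x1=0x61 x2=0x45 x3=0x73 x4=0xe8 x5=0x69  N=0 Z=0
after  8: x0=0xcc x1=0x61 x2=0x45 x3=0x40 x4=0xe8 x5=0x69  N=0 Z=0
-- IRQ taken; context saved, return-PC = 9 --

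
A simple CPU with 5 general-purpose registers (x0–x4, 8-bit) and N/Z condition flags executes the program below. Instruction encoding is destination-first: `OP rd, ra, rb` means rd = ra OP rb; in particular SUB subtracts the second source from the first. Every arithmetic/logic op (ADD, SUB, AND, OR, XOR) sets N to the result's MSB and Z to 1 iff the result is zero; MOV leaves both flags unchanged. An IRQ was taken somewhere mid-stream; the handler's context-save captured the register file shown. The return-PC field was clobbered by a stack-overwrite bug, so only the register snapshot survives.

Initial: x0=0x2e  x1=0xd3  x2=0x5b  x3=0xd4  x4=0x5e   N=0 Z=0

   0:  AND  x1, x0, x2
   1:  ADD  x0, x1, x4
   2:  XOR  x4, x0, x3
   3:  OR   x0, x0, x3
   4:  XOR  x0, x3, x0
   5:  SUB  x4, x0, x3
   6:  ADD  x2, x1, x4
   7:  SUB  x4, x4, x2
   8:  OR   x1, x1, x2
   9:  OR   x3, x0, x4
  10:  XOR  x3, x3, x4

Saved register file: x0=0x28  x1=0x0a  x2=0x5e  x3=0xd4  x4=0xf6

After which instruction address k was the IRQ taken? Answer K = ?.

after  0: x0=0x2e x1=0x0a x2=0x5b x3=0xd4 x4=0x5e  N=0 Z=0
after  1: x0=0x68 x1=0x0a x2=0x5b x3=0xd4 x4=0x5e  N=0 Z=0
after  2: x0=0x68 x1=0x0a x2=0x5b x3=0xd4 x4=0xbc  N=1 Z=0
after  3: x0=0xfc x1=0x0a x2=0x5b x3=0xd4 x4=0xbc  N=1 Z=0
after  4: x0=0x28 x1=0x0a x2=0x5b x3=0xd4 x4=0xbc  N=0 Z=0
after  5: x0=0x28 x1=0x0a x2=0x5b x3=0xd4 x4=0x54  N=0 Z=0
after  6: x0=0x28 x1=0x0a x2=0x5e x3=0xd4 x4=0x54  N=0 Z=0
after  7: x0=0x28 x1=0x0a x2=0x5e x3=0xd4 x4=0xf6  N=1 Z=0
-- IRQ taken; context saved, return-PC = 8 --

K = 7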